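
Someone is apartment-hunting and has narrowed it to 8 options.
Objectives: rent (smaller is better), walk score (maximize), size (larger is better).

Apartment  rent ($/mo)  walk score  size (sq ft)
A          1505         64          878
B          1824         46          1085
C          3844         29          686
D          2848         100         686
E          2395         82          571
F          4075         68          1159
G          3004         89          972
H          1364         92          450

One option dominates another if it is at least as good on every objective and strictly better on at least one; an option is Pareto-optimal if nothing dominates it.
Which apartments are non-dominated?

A: not dominated.
B: not dominated.
C: dominated by A (rent 1505≤3844, walk score 64≥29, size 878≥686).
D: not dominated (best walk score).
E: not dominated.
F: not dominated (best size).
G: not dominated.
H: not dominated (best rent).

A, B, D, E, F, G, H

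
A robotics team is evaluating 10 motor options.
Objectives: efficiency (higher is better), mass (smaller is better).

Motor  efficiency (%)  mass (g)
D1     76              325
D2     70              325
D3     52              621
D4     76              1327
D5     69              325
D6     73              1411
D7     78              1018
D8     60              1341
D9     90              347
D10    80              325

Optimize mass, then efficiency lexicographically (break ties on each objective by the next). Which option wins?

First minimize mass: best is 325, kept {D1, D2, D5, D10}.
Then maximize efficiency: best is 80, kept {D10}.

D10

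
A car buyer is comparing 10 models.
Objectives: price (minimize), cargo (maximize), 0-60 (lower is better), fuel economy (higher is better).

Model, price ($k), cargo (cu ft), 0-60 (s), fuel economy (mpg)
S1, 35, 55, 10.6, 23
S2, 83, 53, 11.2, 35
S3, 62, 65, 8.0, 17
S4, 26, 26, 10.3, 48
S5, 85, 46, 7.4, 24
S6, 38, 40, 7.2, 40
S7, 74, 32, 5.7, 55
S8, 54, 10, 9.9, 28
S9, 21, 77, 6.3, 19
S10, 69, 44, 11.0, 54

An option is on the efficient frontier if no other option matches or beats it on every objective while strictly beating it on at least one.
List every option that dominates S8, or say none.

S6: price 38≤54, cargo 40≥10, 0-60 7.2≤9.9, fuel economy 40≥28 — dominates S8.
Others (S1, S2, S3, S4, S5, S7, S9, S10) are each worse than S8 on at least one objective.

S6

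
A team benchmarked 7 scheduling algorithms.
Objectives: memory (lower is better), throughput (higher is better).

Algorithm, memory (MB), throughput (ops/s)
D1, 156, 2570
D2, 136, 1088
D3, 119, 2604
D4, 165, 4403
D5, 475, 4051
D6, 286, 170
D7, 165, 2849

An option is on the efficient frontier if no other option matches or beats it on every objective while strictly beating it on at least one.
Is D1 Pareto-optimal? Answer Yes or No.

No

D3 vs D1: memory 119≤156, throughput 2604≥2570 — D3 is at least as good on every objective and strictly better on at least one, so D3 dominates D1.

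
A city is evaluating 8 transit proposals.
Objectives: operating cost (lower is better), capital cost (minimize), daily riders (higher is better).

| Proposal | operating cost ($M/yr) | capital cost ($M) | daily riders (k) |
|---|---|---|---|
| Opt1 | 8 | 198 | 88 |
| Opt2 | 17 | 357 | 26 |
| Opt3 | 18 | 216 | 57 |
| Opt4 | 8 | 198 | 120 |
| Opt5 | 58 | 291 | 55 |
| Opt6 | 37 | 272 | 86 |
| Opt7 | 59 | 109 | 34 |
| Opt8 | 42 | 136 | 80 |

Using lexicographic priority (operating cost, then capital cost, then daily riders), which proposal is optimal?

First minimize operating cost: best is 8, kept {Opt1, Opt4}.
Then minimize capital cost: best is 198, kept {Opt1, Opt4}.
Then maximize daily riders: best is 120, kept {Opt4}.

Opt4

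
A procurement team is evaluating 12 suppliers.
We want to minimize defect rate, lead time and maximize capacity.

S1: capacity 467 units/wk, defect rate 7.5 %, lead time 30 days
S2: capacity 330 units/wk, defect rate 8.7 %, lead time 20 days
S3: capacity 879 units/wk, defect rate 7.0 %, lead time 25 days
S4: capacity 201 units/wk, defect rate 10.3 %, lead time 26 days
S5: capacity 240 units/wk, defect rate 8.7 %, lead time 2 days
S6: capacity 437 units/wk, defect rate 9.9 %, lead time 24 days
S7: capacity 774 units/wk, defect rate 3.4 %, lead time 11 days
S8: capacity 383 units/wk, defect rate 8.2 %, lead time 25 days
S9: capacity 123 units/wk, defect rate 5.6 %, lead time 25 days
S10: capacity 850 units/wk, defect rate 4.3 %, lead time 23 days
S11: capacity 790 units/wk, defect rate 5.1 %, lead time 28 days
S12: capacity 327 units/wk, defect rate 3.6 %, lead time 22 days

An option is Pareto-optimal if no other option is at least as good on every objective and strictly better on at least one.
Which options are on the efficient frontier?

S1: dominated by S3 (capacity 879≥467, defect rate 7.0≤7.5, lead time 25≤30).
S2: dominated by S7 (capacity 774≥330, defect rate 3.4≤8.7, lead time 11≤20).
S3: not dominated (best capacity).
S4: dominated by S2 (capacity 330≥201, defect rate 8.7≤10.3, lead time 20≤26).
S5: not dominated (best lead time).
S6: dominated by S7 (capacity 774≥437, defect rate 3.4≤9.9, lead time 11≤24).
S7: not dominated (best defect rate).
S8: dominated by S3 (capacity 879≥383, defect rate 7.0≤8.2, lead time 25≤25).
S9: dominated by S7 (capacity 774≥123, defect rate 3.4≤5.6, lead time 11≤25).
S10: not dominated.
S11: dominated by S10 (capacity 850≥790, defect rate 4.3≤5.1, lead time 23≤28).
S12: dominated by S7 (capacity 774≥327, defect rate 3.4≤3.6, lead time 11≤22).

S3, S5, S7, S10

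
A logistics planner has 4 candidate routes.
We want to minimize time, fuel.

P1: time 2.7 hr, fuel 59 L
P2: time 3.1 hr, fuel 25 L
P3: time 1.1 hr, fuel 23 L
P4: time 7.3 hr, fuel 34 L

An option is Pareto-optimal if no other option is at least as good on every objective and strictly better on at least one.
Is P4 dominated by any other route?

P2 vs P4: time 3.1≤7.3, fuel 25≤34 — P2 is at least as good on every objective and strictly better on at least one, so P2 dominates P4.

Yes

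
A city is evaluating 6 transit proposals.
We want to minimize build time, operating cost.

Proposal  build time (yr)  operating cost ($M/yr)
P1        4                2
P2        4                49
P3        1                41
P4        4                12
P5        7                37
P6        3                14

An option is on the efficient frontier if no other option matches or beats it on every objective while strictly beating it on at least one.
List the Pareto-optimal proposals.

P1: not dominated (best operating cost).
P2: dominated by P1 (build time 4≤4, operating cost 2≤49).
P3: not dominated (best build time).
P4: dominated by P1 (build time 4≤4, operating cost 2≤12).
P5: dominated by P1 (build time 4≤7, operating cost 2≤37).
P6: not dominated.

P1, P3, P6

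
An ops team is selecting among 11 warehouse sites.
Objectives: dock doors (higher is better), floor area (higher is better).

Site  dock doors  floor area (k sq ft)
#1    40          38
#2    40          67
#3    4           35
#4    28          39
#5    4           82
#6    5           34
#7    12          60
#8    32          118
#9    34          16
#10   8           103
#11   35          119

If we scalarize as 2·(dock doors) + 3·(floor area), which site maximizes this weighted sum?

#1: 2·40 + 3·38 = 194
#2: 2·40 + 3·67 = 281
#3: 2·4 + 3·35 = 113
#4: 2·28 + 3·39 = 173
#5: 2·4 + 3·82 = 254
#6: 2·5 + 3·34 = 112
#7: 2·12 + 3·60 = 204
#8: 2·32 + 3·118 = 418
#9: 2·34 + 3·16 = 116
#10: 2·8 + 3·103 = 325
#11: 2·35 + 3·119 = 427
Highest: #11 at 427.

#11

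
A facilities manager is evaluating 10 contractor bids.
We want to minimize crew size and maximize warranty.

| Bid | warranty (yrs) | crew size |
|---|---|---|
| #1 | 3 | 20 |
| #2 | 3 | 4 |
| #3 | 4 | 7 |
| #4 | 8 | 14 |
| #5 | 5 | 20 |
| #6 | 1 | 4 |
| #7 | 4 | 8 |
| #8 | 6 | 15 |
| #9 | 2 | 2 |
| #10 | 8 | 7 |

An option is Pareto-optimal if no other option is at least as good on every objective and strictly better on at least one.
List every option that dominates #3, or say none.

#10: warranty 8≥4, crew size 7≤7 — dominates #3.
Others (#1, #2, #4, #5, #6, #7, #8, #9) are each worse than #3 on at least one objective.

#10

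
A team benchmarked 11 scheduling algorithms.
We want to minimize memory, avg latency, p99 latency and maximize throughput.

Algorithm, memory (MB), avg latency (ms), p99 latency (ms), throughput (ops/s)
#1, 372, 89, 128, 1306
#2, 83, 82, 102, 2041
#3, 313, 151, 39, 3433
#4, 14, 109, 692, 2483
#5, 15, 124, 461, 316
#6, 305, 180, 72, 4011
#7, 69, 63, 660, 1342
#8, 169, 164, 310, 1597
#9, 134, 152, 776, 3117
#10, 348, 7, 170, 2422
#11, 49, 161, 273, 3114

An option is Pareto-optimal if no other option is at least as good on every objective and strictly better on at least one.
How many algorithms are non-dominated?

#1: dominated by #2 (memory 83≤372, avg latency 82≤89, p99 latency 102≤128, throughput 2041≥1306).
#2: not dominated.
#3: not dominated (best p99 latency).
#4: not dominated (best memory).
#5: not dominated.
#6: not dominated (best throughput).
#7: not dominated.
#8: dominated by #2 (memory 83≤169, avg latency 82≤164, p99 latency 102≤310, throughput 2041≥1597).
#9: not dominated.
#10: not dominated (best avg latency).
#11: not dominated.
Pareto-optimal: #2, #3, #4, #5, #6, #7, #9, #10, #11 → 9.

9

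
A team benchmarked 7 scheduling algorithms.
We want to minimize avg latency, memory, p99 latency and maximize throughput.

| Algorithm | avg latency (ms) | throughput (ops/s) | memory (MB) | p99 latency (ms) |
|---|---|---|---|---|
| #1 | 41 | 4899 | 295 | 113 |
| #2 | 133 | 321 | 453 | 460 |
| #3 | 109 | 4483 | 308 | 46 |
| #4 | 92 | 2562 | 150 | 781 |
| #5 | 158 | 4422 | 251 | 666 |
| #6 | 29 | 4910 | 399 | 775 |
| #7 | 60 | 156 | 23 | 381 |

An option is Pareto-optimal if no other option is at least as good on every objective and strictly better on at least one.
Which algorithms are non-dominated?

#1: not dominated.
#2: dominated by #1 (avg latency 41≤133, throughput 4899≥321, memory 295≤453, p99 latency 113≤460).
#3: not dominated (best p99 latency).
#4: not dominated.
#5: not dominated.
#6: not dominated (best avg latency).
#7: not dominated (best memory).

#1, #3, #4, #5, #6, #7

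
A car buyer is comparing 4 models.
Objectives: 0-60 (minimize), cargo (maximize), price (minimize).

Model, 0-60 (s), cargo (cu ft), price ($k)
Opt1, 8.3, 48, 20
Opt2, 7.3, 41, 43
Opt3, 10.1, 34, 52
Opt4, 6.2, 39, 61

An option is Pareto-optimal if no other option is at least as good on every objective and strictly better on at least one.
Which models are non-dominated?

Opt1: not dominated (best cargo).
Opt2: not dominated.
Opt3: dominated by Opt1 (0-60 8.3≤10.1, cargo 48≥34, price 20≤52).
Opt4: not dominated (best 0-60).

Opt1, Opt2, Opt4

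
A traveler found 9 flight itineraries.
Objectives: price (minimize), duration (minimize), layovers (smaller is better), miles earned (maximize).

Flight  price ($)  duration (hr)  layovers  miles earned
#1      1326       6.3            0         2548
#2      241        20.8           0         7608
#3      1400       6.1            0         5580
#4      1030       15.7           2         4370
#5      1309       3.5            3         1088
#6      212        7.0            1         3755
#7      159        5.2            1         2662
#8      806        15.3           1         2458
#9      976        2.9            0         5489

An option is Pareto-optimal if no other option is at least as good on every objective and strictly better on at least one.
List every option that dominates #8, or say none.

#6, #7

#6: price 212≤806, duration 7.0≤15.3, layovers 1≤1, miles earned 3755≥2458 — dominates #8.
#7: price 159≤806, duration 5.2≤15.3, layovers 1≤1, miles earned 2662≥2458 — dominates #8.
Others (#1, #2, #3, #4, #5, #9) are each worse than #8 on at least one objective.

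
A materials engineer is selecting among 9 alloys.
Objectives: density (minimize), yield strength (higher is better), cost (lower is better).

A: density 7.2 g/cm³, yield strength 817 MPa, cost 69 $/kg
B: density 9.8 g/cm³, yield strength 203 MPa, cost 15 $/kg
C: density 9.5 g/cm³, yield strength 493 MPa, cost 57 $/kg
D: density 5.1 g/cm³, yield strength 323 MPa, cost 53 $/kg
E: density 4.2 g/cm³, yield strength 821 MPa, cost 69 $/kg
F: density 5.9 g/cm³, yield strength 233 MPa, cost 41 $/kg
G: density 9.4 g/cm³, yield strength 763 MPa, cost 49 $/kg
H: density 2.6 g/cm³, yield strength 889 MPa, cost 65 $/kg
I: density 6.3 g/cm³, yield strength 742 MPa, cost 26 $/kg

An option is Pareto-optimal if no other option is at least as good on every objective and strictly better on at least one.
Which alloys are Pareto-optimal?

A: dominated by E (density 4.2≤7.2, yield strength 821≥817, cost 69≤69).
B: not dominated (best cost).
C: dominated by G (density 9.4≤9.5, yield strength 763≥493, cost 49≤57).
D: not dominated.
E: dominated by H (density 2.6≤4.2, yield strength 889≥821, cost 65≤69).
F: not dominated.
G: not dominated.
H: not dominated (best density).
I: not dominated.

B, D, F, G, H, I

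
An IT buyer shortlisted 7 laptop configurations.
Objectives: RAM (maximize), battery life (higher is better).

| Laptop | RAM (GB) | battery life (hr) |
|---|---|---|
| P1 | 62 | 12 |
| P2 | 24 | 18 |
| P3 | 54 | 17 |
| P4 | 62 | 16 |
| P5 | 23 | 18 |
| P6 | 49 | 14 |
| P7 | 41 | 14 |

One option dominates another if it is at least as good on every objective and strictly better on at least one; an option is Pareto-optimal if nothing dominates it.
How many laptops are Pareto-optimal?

P1: dominated by P4 (RAM 62≥62, battery life 16≥12).
P2: not dominated.
P3: not dominated.
P4: not dominated.
P5: dominated by P2 (RAM 24≥23, battery life 18≥18).
P6: dominated by P3 (RAM 54≥49, battery life 17≥14).
P7: dominated by P3 (RAM 54≥41, battery life 17≥14).
Pareto-optimal: P2, P3, P4 → 3.

3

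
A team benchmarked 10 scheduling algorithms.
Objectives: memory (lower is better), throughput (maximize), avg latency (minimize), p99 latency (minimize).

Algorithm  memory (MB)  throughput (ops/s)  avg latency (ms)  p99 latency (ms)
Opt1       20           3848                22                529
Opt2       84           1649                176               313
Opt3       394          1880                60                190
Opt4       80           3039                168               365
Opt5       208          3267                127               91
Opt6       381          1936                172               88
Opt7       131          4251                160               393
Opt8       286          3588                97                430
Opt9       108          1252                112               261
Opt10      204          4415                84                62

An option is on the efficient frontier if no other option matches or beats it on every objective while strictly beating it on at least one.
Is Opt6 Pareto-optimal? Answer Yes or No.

Opt10 vs Opt6: memory 204≤381, throughput 4415≥1936, avg latency 84≤172, p99 latency 62≤88 — Opt10 is at least as good on every objective and strictly better on at least one, so Opt10 dominates Opt6.

No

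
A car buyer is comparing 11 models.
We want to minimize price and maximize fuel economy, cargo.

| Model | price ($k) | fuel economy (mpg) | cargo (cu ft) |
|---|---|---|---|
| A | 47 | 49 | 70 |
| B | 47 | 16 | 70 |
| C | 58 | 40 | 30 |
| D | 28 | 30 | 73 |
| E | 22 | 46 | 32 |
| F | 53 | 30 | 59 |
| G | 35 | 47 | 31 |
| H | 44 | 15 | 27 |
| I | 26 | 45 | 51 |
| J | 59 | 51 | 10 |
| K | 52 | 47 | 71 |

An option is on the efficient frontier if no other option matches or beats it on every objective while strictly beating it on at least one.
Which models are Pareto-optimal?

A, D, E, G, I, J, K

A: not dominated.
B: dominated by A (price 47≤47, fuel economy 49≥16, cargo 70≥70).
C: dominated by A (price 47≤58, fuel economy 49≥40, cargo 70≥30).
D: not dominated (best cargo).
E: not dominated (best price).
F: dominated by A (price 47≤53, fuel economy 49≥30, cargo 70≥59).
G: not dominated.
H: dominated by D (price 28≤44, fuel economy 30≥15, cargo 73≥27).
I: not dominated.
J: not dominated (best fuel economy).
K: not dominated.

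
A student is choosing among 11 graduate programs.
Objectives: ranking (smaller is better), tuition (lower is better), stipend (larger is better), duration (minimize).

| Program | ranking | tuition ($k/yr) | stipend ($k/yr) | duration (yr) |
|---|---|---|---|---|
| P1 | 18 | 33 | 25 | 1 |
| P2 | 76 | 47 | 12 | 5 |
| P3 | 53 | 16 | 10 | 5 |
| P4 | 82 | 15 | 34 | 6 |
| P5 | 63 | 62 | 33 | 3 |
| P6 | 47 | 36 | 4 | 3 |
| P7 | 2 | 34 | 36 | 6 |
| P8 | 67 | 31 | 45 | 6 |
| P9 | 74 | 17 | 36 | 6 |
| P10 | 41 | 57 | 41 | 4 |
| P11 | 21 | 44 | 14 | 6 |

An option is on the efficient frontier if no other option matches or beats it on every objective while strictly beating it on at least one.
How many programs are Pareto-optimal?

P1: not dominated (best duration).
P2: dominated by P1 (ranking 18≤76, tuition 33≤47, stipend 25≥12, duration 1≤5).
P3: not dominated.
P4: not dominated (best tuition).
P5: not dominated.
P6: dominated by P1 (ranking 18≤47, tuition 33≤36, stipend 25≥4, duration 1≤3).
P7: not dominated (best ranking).
P8: not dominated (best stipend).
P9: not dominated.
P10: not dominated.
P11: dominated by P1 (ranking 18≤21, tuition 33≤44, stipend 25≥14, duration 1≤6).
Pareto-optimal: P1, P3, P4, P5, P7, P8, P9, P10 → 8.

8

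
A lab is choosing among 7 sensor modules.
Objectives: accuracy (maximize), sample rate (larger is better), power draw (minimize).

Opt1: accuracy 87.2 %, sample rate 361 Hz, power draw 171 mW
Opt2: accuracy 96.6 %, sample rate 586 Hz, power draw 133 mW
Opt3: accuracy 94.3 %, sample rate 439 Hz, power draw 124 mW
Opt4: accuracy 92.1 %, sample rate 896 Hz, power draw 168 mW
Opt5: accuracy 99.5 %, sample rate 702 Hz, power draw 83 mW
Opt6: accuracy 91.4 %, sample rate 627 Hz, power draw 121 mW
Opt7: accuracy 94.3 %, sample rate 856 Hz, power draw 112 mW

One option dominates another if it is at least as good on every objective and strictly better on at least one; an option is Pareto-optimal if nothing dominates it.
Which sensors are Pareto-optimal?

Opt1: dominated by Opt2 (accuracy 96.6≥87.2, sample rate 586≥361, power draw 133≤171).
Opt2: dominated by Opt5 (accuracy 99.5≥96.6, sample rate 702≥586, power draw 83≤133).
Opt3: dominated by Opt5 (accuracy 99.5≥94.3, sample rate 702≥439, power draw 83≤124).
Opt4: not dominated (best sample rate).
Opt5: not dominated (best accuracy).
Opt6: dominated by Opt5 (accuracy 99.5≥91.4, sample rate 702≥627, power draw 83≤121).
Opt7: not dominated.

Opt4, Opt5, Opt7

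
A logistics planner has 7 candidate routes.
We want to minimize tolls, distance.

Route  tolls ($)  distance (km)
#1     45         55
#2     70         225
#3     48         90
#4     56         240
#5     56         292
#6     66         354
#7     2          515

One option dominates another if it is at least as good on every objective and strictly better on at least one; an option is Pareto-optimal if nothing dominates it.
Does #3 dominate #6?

#3 vs #6: tolls 48≤66, distance 90≤354 — #3 is at least as good on every objective with at least one strict improvement.

Yes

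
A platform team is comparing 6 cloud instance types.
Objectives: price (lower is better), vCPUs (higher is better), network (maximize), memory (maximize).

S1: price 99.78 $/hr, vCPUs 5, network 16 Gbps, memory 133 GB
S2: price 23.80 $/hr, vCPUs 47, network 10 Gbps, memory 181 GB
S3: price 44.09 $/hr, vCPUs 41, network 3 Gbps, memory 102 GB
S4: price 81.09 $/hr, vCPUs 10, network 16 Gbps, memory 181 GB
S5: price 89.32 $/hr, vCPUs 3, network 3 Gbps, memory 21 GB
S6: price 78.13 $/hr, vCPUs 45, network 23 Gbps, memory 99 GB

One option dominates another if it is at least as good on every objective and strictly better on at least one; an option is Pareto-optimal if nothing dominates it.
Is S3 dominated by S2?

Yes

S2 vs S3: price 23.80≤44.09, vCPUs 47≥41, network 10≥3, memory 181≥102 — S2 is at least as good on every objective with at least one strict improvement.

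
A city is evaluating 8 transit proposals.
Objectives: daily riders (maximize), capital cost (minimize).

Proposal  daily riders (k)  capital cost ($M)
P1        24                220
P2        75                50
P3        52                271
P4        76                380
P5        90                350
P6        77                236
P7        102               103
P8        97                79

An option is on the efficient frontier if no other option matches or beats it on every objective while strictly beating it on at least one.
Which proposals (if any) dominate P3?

P2: daily riders 75≥52, capital cost 50≤271 — dominates P3.
P6: daily riders 77≥52, capital cost 236≤271 — dominates P3.
P7: daily riders 102≥52, capital cost 103≤271 — dominates P3.
P8: daily riders 97≥52, capital cost 79≤271 — dominates P3.
Others (P1, P4, P5) are each worse than P3 on at least one objective.

P2, P6, P7, P8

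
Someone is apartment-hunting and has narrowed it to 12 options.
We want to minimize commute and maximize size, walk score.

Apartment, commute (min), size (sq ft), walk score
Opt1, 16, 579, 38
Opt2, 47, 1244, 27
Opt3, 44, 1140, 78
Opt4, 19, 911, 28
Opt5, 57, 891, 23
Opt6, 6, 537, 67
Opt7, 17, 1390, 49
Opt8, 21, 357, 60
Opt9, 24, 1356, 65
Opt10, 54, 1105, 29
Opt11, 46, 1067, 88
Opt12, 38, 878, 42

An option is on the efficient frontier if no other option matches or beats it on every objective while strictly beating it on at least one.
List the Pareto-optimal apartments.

Opt1: not dominated.
Opt2: dominated by Opt7 (commute 17≤47, size 1390≥1244, walk score 49≥27).
Opt3: not dominated.
Opt4: dominated by Opt7 (commute 17≤19, size 1390≥911, walk score 49≥28).
Opt5: dominated by Opt2 (commute 47≤57, size 1244≥891, walk score 27≥23).
Opt6: not dominated (best commute).
Opt7: not dominated (best size).
Opt8: dominated by Opt6 (commute 6≤21, size 537≥357, walk score 67≥60).
Opt9: not dominated.
Opt10: dominated by Opt3 (commute 44≤54, size 1140≥1105, walk score 78≥29).
Opt11: not dominated (best walk score).
Opt12: dominated by Opt7 (commute 17≤38, size 1390≥878, walk score 49≥42).

Opt1, Opt3, Opt6, Opt7, Opt9, Opt11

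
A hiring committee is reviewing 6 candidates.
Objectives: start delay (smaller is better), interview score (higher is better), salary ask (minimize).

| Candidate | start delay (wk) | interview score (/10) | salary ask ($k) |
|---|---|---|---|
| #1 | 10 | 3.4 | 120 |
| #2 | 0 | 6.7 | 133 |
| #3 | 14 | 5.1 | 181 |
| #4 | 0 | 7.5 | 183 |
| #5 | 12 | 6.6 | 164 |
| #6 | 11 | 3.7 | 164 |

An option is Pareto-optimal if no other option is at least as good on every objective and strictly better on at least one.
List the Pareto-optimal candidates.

#1: not dominated (best salary ask).
#2: not dominated.
#3: dominated by #2 (start delay 0≤14, interview score 6.7≥5.1, salary ask 133≤181).
#4: not dominated (best interview score).
#5: dominated by #2 (start delay 0≤12, interview score 6.7≥6.6, salary ask 133≤164).
#6: dominated by #2 (start delay 0≤11, interview score 6.7≥3.7, salary ask 133≤164).

#1, #2, #4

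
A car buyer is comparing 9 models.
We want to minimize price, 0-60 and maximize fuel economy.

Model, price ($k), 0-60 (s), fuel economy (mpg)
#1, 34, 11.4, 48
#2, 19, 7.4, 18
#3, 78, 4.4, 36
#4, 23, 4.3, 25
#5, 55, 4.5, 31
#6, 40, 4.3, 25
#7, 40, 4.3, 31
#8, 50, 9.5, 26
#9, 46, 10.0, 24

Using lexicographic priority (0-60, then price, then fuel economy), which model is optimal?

#4

First minimize 0-60: best is 4.3, kept {#4, #6, #7}.
Then minimize price: best is 23, kept {#4}.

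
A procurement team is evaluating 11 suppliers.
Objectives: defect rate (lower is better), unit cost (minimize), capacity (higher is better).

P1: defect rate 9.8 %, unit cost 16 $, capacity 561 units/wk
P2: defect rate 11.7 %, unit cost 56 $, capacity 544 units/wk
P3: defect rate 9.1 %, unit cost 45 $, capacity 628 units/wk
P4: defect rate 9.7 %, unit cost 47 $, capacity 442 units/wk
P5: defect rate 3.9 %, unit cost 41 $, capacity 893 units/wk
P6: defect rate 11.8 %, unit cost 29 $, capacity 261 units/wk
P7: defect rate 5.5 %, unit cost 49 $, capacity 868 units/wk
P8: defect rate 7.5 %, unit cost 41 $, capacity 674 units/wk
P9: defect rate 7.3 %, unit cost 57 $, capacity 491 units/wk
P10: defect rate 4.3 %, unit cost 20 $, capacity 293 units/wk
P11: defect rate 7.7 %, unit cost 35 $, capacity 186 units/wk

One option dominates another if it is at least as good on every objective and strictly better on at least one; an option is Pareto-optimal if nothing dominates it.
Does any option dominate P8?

Yes

P5 vs P8: defect rate 3.9≤7.5, unit cost 41≤41, capacity 893≥674 — P5 is at least as good on every objective and strictly better on at least one, so P5 dominates P8.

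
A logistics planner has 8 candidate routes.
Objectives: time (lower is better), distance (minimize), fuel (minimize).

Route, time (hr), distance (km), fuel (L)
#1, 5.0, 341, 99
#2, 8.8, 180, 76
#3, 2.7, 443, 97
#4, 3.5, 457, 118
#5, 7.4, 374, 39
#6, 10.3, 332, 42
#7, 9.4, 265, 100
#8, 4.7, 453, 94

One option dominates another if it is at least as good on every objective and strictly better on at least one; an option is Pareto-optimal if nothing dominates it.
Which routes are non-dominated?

#1: not dominated.
#2: not dominated (best distance).
#3: not dominated (best time).
#4: dominated by #3 (time 2.7≤3.5, distance 443≤457, fuel 97≤118).
#5: not dominated (best fuel).
#6: not dominated.
#7: dominated by #2 (time 8.8≤9.4, distance 180≤265, fuel 76≤100).
#8: not dominated.

#1, #2, #3, #5, #6, #8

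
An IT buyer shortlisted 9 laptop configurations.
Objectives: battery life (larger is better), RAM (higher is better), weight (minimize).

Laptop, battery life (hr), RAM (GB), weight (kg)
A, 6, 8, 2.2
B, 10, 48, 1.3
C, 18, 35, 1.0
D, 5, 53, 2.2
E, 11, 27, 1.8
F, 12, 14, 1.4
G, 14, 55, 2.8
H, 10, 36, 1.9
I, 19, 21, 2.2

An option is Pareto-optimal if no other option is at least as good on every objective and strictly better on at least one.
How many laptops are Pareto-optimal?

A: dominated by B (battery life 10≥6, RAM 48≥8, weight 1.3≤2.2).
B: not dominated.
C: not dominated (best weight).
D: not dominated.
E: dominated by C (battery life 18≥11, RAM 35≥27, weight 1.0≤1.8).
F: dominated by C (battery life 18≥12, RAM 35≥14, weight 1.0≤1.4).
G: not dominated (best RAM).
H: dominated by B (battery life 10≥10, RAM 48≥36, weight 1.3≤1.9).
I: not dominated (best battery life).
Pareto-optimal: B, C, D, G, I → 5.

5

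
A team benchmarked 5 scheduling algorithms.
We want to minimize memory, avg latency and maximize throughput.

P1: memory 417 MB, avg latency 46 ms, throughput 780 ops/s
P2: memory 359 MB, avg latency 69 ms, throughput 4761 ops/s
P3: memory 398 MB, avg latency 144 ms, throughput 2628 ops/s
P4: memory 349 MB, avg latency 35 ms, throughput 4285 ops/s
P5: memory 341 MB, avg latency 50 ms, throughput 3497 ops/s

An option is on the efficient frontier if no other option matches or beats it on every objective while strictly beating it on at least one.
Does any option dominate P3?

Yes

P2 vs P3: memory 359≤398, avg latency 69≤144, throughput 4761≥2628 — P2 is at least as good on every objective and strictly better on at least one, so P2 dominates P3.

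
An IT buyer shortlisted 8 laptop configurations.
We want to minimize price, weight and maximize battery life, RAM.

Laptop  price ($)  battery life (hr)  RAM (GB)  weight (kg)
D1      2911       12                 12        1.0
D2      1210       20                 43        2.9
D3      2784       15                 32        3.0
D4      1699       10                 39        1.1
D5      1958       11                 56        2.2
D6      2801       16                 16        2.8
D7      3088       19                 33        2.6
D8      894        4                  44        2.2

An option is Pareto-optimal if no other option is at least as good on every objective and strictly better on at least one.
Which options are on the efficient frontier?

D1, D2, D4, D5, D6, D7, D8

D1: not dominated (best weight).
D2: not dominated (best battery life).
D3: dominated by D2 (price 1210≤2784, battery life 20≥15, RAM 43≥32, weight 2.9≤3.0).
D4: not dominated.
D5: not dominated (best RAM).
D6: not dominated.
D7: not dominated.
D8: not dominated (best price).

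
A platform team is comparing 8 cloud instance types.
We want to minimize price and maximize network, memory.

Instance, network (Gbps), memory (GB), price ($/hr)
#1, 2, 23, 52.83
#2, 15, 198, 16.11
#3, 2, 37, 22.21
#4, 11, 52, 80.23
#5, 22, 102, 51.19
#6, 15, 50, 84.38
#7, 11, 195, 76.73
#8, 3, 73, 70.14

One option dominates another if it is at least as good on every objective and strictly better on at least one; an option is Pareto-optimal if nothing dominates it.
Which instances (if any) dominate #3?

#2

#2: network 15≥2, memory 198≥37, price 16.11≤22.21 — dominates #3.
Others (#1, #4, #5, #6, #7, #8) are each worse than #3 on at least one objective.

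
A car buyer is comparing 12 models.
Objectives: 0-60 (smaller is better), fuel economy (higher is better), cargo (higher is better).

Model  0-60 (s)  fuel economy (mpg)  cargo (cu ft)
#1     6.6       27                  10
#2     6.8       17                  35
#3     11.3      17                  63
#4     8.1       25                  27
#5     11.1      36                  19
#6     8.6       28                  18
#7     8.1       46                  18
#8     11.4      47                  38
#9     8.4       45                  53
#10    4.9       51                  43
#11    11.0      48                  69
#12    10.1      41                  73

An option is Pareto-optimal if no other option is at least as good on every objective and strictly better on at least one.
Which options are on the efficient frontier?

#9, #10, #11, #12

#1: dominated by #10 (0-60 4.9≤6.6, fuel economy 51≥27, cargo 43≥10).
#2: dominated by #10 (0-60 4.9≤6.8, fuel economy 51≥17, cargo 43≥35).
#3: dominated by #11 (0-60 11.0≤11.3, fuel economy 48≥17, cargo 69≥63).
#4: dominated by #10 (0-60 4.9≤8.1, fuel economy 51≥25, cargo 43≥27).
#5: dominated by #9 (0-60 8.4≤11.1, fuel economy 45≥36, cargo 53≥19).
#6: dominated by #7 (0-60 8.1≤8.6, fuel economy 46≥28, cargo 18≥18).
#7: dominated by #10 (0-60 4.9≤8.1, fuel economy 51≥46, cargo 43≥18).
#8: dominated by #10 (0-60 4.9≤11.4, fuel economy 51≥47, cargo 43≥38).
#9: not dominated.
#10: not dominated (best 0-60).
#11: not dominated.
#12: not dominated (best cargo).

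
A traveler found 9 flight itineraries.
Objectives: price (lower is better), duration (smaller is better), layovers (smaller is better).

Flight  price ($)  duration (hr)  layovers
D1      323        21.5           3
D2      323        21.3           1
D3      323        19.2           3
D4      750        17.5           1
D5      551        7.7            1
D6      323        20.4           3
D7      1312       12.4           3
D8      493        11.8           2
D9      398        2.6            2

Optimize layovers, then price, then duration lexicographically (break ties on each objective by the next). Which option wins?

First minimize layovers: best is 1, kept {D2, D4, D5}.
Then minimize price: best is 323, kept {D2}.

D2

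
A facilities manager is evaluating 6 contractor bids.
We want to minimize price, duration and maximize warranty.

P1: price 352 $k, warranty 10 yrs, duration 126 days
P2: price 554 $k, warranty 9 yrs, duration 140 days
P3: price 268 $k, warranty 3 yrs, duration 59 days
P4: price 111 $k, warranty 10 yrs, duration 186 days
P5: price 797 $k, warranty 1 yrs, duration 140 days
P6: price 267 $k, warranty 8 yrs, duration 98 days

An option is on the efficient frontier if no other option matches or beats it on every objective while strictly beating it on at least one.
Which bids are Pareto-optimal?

P1: not dominated.
P2: dominated by P1 (price 352≤554, warranty 10≥9, duration 126≤140).
P3: not dominated (best duration).
P4: not dominated (best price).
P5: dominated by P1 (price 352≤797, warranty 10≥1, duration 126≤140).
P6: not dominated.

P1, P3, P4, P6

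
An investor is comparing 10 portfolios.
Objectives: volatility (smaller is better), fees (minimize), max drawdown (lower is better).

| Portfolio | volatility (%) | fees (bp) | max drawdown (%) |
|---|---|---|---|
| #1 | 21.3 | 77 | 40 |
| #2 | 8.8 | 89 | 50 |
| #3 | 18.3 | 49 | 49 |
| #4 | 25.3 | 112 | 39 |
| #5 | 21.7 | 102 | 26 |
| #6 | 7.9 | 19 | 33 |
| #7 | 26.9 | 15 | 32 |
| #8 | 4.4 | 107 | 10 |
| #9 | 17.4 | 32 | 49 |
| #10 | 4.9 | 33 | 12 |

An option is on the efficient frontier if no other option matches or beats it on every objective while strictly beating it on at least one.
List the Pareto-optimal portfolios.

#1: dominated by #6 (volatility 7.9≤21.3, fees 19≤77, max drawdown 33≤40).
#2: dominated by #6 (volatility 7.9≤8.8, fees 19≤89, max drawdown 33≤50).
#3: dominated by #6 (volatility 7.9≤18.3, fees 19≤49, max drawdown 33≤49).
#4: dominated by #5 (volatility 21.7≤25.3, fees 102≤112, max drawdown 26≤39).
#5: dominated by #10 (volatility 4.9≤21.7, fees 33≤102, max drawdown 12≤26).
#6: not dominated.
#7: not dominated (best fees).
#8: not dominated (best volatility).
#9: dominated by #6 (volatility 7.9≤17.4, fees 19≤32, max drawdown 33≤49).
#10: not dominated.

#6, #7, #8, #10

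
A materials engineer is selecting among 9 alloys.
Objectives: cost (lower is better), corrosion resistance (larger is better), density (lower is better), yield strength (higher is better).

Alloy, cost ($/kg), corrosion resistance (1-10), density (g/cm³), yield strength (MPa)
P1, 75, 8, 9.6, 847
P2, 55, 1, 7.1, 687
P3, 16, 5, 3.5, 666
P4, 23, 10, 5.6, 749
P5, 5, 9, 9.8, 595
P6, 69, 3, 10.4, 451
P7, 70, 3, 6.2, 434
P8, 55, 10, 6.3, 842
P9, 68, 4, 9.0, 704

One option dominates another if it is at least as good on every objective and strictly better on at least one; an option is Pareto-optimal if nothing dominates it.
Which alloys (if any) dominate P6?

P3: cost 16≤69, corrosion resistance 5≥3, density 3.5≤10.4, yield strength 666≥451 — dominates P6.
P4: cost 23≤69, corrosion resistance 10≥3, density 5.6≤10.4, yield strength 749≥451 — dominates P6.
P5: cost 5≤69, corrosion resistance 9≥3, density 9.8≤10.4, yield strength 595≥451 — dominates P6.
P8: cost 55≤69, corrosion resistance 10≥3, density 6.3≤10.4, yield strength 842≥451 — dominates P6.
P9: cost 68≤69, corrosion resistance 4≥3, density 9.0≤10.4, yield strength 704≥451 — dominates P6.
Others (P1, P2, P7) are each worse than P6 on at least one objective.

P3, P4, P5, P8, P9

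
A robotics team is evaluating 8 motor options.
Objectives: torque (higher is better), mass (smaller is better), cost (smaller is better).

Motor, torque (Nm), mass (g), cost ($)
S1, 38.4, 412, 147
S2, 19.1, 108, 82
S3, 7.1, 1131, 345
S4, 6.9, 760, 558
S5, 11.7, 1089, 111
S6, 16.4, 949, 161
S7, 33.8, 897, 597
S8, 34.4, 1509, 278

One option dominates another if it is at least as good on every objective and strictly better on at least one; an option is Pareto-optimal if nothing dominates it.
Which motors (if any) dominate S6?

S1, S2

S1: torque 38.4≥16.4, mass 412≤949, cost 147≤161 — dominates S6.
S2: torque 19.1≥16.4, mass 108≤949, cost 82≤161 — dominates S6.
Others (S3, S4, S5, S7, S8) are each worse than S6 on at least one objective.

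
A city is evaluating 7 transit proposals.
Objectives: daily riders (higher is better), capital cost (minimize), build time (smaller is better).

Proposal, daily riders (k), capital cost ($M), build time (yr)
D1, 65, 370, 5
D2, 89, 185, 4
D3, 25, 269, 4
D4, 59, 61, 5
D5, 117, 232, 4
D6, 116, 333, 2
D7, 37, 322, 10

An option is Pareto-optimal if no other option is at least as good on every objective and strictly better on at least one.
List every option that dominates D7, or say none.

D2, D4, D5

D2: daily riders 89≥37, capital cost 185≤322, build time 4≤10 — dominates D7.
D4: daily riders 59≥37, capital cost 61≤322, build time 5≤10 — dominates D7.
D5: daily riders 117≥37, capital cost 232≤322, build time 4≤10 — dominates D7.
Others (D1, D3, D6) are each worse than D7 on at least one objective.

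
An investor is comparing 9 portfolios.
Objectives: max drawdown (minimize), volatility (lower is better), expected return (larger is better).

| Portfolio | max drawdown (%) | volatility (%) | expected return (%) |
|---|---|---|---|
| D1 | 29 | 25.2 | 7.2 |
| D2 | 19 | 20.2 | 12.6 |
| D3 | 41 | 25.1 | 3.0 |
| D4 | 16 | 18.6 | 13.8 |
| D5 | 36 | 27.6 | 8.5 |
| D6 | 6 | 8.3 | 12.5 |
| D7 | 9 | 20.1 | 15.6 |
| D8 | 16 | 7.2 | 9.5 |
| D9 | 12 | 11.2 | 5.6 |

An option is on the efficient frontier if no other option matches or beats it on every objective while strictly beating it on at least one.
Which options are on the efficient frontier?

D4, D6, D7, D8

D1: dominated by D2 (max drawdown 19≤29, volatility 20.2≤25.2, expected return 12.6≥7.2).
D2: dominated by D4 (max drawdown 16≤19, volatility 18.6≤20.2, expected return 13.8≥12.6).
D3: dominated by D2 (max drawdown 19≤41, volatility 20.2≤25.1, expected return 12.6≥3.0).
D4: not dominated.
D5: dominated by D2 (max drawdown 19≤36, volatility 20.2≤27.6, expected return 12.6≥8.5).
D6: not dominated (best max drawdown).
D7: not dominated (best expected return).
D8: not dominated (best volatility).
D9: dominated by D6 (max drawdown 6≤12, volatility 8.3≤11.2, expected return 12.5≥5.6).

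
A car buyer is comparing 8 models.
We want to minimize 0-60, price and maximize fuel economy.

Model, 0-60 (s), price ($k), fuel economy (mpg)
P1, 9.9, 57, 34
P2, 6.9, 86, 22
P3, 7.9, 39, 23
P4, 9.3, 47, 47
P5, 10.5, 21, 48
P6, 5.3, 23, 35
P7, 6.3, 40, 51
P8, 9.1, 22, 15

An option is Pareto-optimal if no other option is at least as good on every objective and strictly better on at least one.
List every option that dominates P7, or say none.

none

P1: worse on 0-60 (9.9 vs 6.3).
P2: worse on 0-60 (6.9 vs 6.3).
P3: worse on 0-60 (7.9 vs 6.3).
P4: worse on 0-60 (9.3 vs 6.3).
P5: worse on 0-60 (10.5 vs 6.3).
P6: worse on fuel economy (35 vs 51).
P8: worse on 0-60 (9.1 vs 6.3).
No option dominates P7.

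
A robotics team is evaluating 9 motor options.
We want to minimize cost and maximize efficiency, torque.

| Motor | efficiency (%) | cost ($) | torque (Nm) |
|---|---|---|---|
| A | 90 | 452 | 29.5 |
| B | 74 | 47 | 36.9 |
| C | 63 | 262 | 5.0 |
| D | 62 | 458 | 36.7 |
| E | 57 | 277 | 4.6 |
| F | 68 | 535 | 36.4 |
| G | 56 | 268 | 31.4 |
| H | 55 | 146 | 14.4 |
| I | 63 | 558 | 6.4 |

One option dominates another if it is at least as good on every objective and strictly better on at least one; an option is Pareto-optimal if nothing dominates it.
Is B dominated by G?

G vs B: G is worse on efficiency (56 vs 74), so it does not dominate B.

No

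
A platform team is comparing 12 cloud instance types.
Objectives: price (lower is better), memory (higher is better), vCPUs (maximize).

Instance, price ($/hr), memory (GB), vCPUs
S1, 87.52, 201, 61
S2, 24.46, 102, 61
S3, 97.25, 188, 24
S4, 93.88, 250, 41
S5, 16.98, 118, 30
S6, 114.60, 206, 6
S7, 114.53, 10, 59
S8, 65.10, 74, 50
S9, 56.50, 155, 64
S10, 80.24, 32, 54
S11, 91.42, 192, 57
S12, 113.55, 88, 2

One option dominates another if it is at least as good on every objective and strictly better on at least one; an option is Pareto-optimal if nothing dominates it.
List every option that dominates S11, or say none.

S1

S1: price 87.52≤91.42, memory 201≥192, vCPUs 61≥57 — dominates S11.
Others (S2, S3, S4, S5, S6, S7, S8, S9, S10, S12) are each worse than S11 on at least one objective.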